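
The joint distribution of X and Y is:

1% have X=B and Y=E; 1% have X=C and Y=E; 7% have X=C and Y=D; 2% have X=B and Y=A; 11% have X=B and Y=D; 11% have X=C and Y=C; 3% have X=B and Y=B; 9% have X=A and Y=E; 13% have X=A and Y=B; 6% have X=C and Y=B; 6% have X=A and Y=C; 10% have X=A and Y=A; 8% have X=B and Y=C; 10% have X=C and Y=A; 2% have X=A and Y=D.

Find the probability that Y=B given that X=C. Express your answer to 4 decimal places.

P(X=C) = 0.10 + 0.06 + 0.11 + 0.07 + 0.01 = 0.35.
P(Y=B | X=C) = 0.06/0.35 = 0.1714.

0.1714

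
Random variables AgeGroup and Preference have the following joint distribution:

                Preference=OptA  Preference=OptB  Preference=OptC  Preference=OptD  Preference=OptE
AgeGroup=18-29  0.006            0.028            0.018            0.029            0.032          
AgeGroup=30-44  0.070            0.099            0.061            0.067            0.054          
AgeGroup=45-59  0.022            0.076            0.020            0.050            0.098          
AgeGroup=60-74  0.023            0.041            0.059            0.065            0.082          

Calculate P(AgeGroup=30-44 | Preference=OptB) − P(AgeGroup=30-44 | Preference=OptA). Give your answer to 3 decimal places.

-0.173

P(Preference=OptB) = 0.028 + 0.099 + 0.076 + 0.041 = 0.244; P(AgeGroup=30-44 | Preference=OptB) = 0.099/0.244 = 0.4057.
P(Preference=OptA) = 0.006 + 0.070 + 0.022 + 0.023 = 0.121; P(AgeGroup=30-44 | Preference=OptA) = 0.070/0.121 = 0.5785.
Difference = -0.173.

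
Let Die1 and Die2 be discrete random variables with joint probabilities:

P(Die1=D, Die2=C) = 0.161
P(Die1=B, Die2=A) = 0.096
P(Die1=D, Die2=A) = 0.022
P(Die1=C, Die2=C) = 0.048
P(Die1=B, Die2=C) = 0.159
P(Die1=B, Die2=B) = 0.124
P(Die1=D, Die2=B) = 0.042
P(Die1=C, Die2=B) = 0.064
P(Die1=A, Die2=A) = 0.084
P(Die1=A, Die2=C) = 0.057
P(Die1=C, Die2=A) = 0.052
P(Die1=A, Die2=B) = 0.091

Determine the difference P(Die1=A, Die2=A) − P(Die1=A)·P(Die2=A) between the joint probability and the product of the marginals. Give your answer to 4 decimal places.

0.0251

P(Die1=A) = 0.084 + 0.091 + 0.057 = 0.232.
P(Die2=A) = 0.084 + 0.096 + 0.052 + 0.022 = 0.254.
P(Die1=A, Die2=A) − P(Die1=A)P(Die2=A) = 0.084 − 0.232×0.254 = 0.0251.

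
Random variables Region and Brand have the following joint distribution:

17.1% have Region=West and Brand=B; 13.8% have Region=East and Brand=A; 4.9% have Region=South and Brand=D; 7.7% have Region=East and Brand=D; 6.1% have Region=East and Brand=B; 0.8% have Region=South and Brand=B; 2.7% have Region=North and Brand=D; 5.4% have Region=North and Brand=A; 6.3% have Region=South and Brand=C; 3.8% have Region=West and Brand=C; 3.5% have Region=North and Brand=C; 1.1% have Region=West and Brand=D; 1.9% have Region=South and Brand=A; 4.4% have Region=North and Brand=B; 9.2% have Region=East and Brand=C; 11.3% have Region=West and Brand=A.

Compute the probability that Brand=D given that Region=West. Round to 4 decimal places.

0.0330

P(Region=West) = 0.113 + 0.171 + 0.038 + 0.011 = 0.333.
P(Brand=D | Region=West) = 0.011/0.333 = 0.0330.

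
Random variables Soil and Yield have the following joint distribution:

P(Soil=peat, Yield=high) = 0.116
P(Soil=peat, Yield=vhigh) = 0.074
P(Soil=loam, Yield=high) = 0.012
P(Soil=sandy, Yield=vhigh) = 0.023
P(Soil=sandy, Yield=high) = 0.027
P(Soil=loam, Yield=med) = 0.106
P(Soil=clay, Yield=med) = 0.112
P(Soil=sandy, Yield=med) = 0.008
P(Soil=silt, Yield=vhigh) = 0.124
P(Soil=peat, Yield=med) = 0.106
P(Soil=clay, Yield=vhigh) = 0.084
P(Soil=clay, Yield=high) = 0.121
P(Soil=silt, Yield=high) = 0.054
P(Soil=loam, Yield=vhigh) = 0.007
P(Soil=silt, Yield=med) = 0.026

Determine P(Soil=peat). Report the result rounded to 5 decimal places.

0.29600

P(Soil=peat) = 0.106 + 0.116 + 0.074 = 0.296.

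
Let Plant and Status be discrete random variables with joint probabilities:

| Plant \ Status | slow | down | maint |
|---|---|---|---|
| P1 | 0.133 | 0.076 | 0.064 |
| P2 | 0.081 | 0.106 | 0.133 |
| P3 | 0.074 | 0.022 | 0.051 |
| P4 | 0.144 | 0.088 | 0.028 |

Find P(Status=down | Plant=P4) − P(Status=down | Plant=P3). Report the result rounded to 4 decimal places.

P(Plant=P4) = 0.144 + 0.088 + 0.028 = 0.260; P(Status=down | Plant=P4) = 0.088/0.260 = 0.33846.
P(Plant=P3) = 0.074 + 0.022 + 0.051 = 0.147; P(Status=down | Plant=P3) = 0.022/0.147 = 0.14966.
Difference = 0.1888.

0.1888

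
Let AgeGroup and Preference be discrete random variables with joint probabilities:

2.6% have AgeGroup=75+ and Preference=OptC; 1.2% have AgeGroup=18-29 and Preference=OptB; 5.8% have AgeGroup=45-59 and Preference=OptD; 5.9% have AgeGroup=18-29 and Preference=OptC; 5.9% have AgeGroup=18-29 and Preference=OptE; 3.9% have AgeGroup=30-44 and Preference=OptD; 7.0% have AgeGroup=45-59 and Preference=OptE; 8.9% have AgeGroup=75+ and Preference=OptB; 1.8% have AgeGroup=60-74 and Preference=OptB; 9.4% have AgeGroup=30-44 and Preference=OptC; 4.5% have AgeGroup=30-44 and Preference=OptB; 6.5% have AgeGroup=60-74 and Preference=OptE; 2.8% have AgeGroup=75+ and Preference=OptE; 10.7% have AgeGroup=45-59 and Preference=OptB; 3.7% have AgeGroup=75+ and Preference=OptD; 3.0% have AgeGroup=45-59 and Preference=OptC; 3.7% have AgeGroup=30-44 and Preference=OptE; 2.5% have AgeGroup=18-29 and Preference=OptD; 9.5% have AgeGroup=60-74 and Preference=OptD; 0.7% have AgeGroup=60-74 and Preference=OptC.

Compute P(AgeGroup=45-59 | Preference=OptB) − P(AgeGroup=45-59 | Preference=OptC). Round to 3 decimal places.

P(Preference=OptB) = 0.012 + 0.045 + 0.107 + 0.018 + 0.089 = 0.271; P(AgeGroup=45-59 | Preference=OptB) = 0.107/0.271 = 0.3948.
P(Preference=OptC) = 0.059 + 0.094 + 0.030 + 0.007 + 0.026 = 0.216; P(AgeGroup=45-59 | Preference=OptC) = 0.030/0.216 = 0.1389.
Difference = 0.256.

0.256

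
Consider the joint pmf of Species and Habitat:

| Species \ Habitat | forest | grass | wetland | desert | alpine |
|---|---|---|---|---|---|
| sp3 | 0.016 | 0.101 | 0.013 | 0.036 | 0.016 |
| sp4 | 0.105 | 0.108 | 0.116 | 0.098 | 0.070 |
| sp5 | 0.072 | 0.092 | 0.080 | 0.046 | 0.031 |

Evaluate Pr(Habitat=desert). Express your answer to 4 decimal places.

P(Habitat=desert) = 0.036 + 0.098 + 0.046 = 0.180.

0.1800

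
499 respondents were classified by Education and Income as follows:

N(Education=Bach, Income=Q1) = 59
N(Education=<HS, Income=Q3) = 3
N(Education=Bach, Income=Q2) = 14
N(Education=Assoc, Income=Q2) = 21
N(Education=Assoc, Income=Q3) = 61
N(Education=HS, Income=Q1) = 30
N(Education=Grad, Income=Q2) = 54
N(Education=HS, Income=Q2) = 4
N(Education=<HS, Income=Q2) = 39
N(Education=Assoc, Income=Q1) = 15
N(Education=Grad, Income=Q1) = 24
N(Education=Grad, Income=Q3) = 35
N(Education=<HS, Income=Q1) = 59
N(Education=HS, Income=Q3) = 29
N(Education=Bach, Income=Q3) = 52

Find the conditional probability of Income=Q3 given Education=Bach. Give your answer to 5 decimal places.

Total with Education=Bach: 59 + 14 + 52 = 125.
P(Income=Q3 | Education=Bach) = 52/125 = 0.41600.

0.41600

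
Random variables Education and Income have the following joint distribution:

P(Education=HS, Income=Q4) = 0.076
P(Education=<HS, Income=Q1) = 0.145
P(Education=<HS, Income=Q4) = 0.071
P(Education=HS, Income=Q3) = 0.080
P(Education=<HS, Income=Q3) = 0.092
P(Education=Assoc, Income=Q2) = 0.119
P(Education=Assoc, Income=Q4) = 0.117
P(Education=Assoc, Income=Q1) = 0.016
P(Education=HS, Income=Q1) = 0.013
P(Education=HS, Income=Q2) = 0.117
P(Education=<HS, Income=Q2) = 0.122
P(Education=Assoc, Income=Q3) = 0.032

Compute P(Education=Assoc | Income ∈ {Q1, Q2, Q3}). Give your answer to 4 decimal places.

P(Income=Q1) = 0.145 + 0.013 + 0.016 = 0.174.
P(Income=Q2) = 0.122 + 0.117 + 0.119 = 0.358.
P(Income=Q3) = 0.092 + 0.080 + 0.032 = 0.204.
P(Income ∈ {Q1, Q2, Q3}) = 0.174 + 0.358 + 0.204 = 0.736; P(Education=Assoc, Income ∈ {Q1, Q2, Q3}) = 0.016 + 0.119 + 0.032 = 0.167.
P(Education=Assoc | Income ∈ {Q1, Q2, Q3}) = 0.167/0.736 = 0.2269.

0.2269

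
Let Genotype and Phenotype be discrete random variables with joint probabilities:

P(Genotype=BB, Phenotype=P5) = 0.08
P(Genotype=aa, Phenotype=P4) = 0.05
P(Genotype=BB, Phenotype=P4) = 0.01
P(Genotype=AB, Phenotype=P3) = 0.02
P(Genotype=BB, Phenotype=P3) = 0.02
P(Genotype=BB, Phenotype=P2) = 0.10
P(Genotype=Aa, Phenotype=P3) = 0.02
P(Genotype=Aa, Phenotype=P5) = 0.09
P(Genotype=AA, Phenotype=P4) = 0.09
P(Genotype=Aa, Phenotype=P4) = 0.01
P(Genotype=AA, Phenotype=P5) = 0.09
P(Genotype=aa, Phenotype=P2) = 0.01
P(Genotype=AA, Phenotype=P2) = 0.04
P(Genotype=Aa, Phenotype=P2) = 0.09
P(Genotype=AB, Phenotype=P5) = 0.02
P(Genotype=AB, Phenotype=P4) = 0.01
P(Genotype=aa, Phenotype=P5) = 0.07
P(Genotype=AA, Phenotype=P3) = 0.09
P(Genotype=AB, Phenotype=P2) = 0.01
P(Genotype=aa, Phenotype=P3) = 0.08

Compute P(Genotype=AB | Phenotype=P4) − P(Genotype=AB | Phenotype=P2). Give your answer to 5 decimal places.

0.01882

P(Phenotype=P4) = 0.09 + 0.01 + 0.05 + 0.01 + 0.01 = 0.17; P(Genotype=AB | Phenotype=P4) = 0.01/0.17 = 0.058824.
P(Phenotype=P2) = 0.04 + 0.09 + 0.01 + 0.01 + 0.10 = 0.25; P(Genotype=AB | Phenotype=P2) = 0.01/0.25 = 0.040000.
Difference = 0.01882.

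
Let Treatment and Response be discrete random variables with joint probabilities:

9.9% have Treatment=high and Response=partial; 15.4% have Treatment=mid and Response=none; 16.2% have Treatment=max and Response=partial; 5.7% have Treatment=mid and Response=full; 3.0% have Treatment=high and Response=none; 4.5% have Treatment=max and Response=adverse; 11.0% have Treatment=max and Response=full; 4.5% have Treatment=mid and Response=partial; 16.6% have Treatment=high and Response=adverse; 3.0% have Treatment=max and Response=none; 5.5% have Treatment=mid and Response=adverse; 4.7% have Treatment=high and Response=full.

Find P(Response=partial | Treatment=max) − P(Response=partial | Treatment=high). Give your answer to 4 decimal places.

0.1774

P(Treatment=max) = 0.030 + 0.162 + 0.110 + 0.045 = 0.347; P(Response=partial | Treatment=max) = 0.162/0.347 = 0.46686.
P(Treatment=high) = 0.030 + 0.099 + 0.047 + 0.166 = 0.342; P(Response=partial | Treatment=high) = 0.099/0.342 = 0.28947.
Difference = 0.1774.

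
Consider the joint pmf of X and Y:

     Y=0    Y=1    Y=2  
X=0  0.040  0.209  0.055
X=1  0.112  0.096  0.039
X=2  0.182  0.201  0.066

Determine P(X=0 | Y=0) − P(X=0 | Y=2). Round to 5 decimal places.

-0.22399

P(Y=0) = 0.040 + 0.112 + 0.182 = 0.334; P(X=0 | Y=0) = 0.040/0.334 = 0.119760.
P(Y=2) = 0.055 + 0.039 + 0.066 = 0.160; P(X=0 | Y=2) = 0.055/0.160 = 0.343750.
Difference = -0.22399.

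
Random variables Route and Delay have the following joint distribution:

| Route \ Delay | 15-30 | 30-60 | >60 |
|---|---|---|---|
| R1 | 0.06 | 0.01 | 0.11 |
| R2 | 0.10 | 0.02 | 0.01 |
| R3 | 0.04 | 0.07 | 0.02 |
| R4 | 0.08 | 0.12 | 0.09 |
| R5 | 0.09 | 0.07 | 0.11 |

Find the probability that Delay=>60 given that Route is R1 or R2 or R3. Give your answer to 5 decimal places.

0.31818

P(Route=R1) = 0.06 + 0.01 + 0.11 = 0.18.
P(Route=R2) = 0.10 + 0.02 + 0.01 = 0.13.
P(Route=R3) = 0.04 + 0.07 + 0.02 = 0.13.
P(Route ∈ {R1, R2, R3}) = 0.18 + 0.13 + 0.13 = 0.44; P(Delay=>60, Route ∈ {R1, R2, R3}) = 0.11 + 0.01 + 0.02 = 0.14.
P(Delay=>60 | Route ∈ {R1, R2, R3}) = 0.14/0.44 = 0.31818.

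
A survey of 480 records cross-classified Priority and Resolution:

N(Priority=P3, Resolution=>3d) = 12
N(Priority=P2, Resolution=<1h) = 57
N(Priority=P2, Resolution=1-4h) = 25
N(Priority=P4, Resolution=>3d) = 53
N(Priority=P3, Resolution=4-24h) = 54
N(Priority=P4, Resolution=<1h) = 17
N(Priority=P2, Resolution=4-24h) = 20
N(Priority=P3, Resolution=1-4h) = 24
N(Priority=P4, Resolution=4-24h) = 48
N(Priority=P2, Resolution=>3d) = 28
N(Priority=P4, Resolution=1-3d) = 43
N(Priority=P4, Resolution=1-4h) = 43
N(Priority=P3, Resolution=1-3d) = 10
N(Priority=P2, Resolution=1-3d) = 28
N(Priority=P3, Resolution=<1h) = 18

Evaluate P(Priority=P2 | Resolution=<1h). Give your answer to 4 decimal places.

Total with Resolution=<1h: 57 + 18 + 17 = 92.
P(Priority=P2 | Resolution=<1h) = 57/92 = 0.6196.

0.6196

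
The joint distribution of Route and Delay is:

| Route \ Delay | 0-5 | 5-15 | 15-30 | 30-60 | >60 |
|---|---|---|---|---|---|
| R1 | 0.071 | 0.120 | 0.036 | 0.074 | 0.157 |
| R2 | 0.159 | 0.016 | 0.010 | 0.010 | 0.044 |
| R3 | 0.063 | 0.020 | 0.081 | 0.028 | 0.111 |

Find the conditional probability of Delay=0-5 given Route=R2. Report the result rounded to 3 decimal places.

P(Route=R2) = 0.159 + 0.016 + 0.010 + 0.010 + 0.044 = 0.239.
P(Delay=0-5 | Route=R2) = 0.159/0.239 = 0.665.

0.665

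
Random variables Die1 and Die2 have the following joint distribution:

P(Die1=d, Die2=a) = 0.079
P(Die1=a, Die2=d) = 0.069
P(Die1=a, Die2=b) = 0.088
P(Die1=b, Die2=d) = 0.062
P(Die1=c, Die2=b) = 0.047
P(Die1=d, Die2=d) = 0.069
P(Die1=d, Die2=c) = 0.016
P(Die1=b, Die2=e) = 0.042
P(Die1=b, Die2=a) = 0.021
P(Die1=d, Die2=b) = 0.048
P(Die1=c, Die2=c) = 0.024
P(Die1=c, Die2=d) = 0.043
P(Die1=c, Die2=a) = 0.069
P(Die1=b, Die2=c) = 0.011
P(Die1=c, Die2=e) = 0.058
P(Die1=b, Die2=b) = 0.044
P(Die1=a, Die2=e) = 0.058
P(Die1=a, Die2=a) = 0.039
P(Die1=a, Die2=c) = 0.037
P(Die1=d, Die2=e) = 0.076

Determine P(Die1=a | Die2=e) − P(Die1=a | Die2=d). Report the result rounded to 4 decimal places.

P(Die2=e) = 0.058 + 0.042 + 0.058 + 0.076 = 0.234; P(Die1=a | Die2=e) = 0.058/0.234 = 0.24786.
P(Die2=d) = 0.069 + 0.062 + 0.043 + 0.069 = 0.243; P(Die1=a | Die2=d) = 0.069/0.243 = 0.28395.
Difference = -0.0361.

-0.0361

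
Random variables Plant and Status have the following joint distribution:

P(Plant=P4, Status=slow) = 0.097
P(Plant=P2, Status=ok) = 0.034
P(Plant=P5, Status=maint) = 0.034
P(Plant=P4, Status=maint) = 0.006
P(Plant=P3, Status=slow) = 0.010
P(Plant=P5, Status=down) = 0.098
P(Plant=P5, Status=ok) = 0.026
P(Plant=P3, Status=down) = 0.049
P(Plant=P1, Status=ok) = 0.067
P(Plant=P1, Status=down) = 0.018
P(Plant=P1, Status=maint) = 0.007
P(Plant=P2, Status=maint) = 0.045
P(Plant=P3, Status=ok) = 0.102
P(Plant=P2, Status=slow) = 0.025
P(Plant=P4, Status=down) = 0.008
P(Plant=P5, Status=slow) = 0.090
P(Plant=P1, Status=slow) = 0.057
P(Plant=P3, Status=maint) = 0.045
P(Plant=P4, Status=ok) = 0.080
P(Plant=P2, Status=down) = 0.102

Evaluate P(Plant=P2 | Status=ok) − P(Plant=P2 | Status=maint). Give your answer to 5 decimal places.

P(Status=ok) = 0.067 + 0.034 + 0.102 + 0.080 + 0.026 = 0.309; P(Plant=P2 | Status=ok) = 0.034/0.309 = 0.110032.
P(Status=maint) = 0.007 + 0.045 + 0.045 + 0.006 + 0.034 = 0.137; P(Plant=P2 | Status=maint) = 0.045/0.137 = 0.328467.
Difference = -0.21843.

-0.21843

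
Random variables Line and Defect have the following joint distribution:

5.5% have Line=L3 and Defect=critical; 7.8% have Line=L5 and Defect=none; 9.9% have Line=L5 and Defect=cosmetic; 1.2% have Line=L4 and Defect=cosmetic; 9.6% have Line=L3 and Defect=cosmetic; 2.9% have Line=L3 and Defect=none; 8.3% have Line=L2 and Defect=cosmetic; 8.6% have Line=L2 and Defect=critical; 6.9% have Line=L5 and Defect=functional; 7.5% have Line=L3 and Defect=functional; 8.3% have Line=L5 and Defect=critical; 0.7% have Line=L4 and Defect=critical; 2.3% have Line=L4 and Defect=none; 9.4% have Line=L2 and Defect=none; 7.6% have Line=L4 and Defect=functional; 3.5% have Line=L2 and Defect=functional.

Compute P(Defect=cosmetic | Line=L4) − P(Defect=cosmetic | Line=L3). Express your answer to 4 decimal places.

-0.2748

P(Line=L4) = 0.023 + 0.012 + 0.076 + 0.007 = 0.118; P(Defect=cosmetic | Line=L4) = 0.012/0.118 = 0.10169.
P(Line=L3) = 0.029 + 0.096 + 0.075 + 0.055 = 0.255; P(Defect=cosmetic | Line=L3) = 0.096/0.255 = 0.37647.
Difference = -0.2748.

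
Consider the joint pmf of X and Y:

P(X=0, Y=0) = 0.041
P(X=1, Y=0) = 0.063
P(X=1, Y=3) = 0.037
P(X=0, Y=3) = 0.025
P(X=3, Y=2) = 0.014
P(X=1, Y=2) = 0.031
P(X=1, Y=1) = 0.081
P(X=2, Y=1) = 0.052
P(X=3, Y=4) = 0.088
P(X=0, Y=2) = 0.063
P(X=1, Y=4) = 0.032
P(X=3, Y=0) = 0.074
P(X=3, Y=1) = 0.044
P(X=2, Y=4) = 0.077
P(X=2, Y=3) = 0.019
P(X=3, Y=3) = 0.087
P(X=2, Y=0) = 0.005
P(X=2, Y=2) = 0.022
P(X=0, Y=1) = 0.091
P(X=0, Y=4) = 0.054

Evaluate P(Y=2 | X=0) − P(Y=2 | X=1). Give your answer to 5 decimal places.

P(X=0) = 0.041 + 0.091 + 0.063 + 0.025 + 0.054 = 0.274; P(Y=2 | X=0) = 0.063/0.274 = 0.229927.
P(X=1) = 0.063 + 0.081 + 0.031 + 0.037 + 0.032 = 0.244; P(Y=2 | X=1) = 0.031/0.244 = 0.127049.
Difference = 0.10288.

0.10288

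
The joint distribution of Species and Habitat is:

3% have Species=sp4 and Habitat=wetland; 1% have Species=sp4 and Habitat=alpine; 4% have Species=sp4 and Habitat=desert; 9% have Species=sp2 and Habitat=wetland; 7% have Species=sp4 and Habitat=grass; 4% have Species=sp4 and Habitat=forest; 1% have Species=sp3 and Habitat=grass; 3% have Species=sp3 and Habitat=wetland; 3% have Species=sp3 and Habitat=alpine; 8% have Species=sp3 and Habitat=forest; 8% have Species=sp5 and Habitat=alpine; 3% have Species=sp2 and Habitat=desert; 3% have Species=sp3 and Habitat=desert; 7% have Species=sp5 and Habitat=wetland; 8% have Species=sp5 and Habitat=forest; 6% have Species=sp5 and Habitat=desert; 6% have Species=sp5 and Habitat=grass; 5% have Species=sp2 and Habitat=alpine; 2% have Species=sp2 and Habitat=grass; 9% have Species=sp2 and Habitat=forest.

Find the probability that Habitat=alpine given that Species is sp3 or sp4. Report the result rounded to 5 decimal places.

P(Species=sp3) = 0.08 + 0.01 + 0.03 + 0.03 + 0.03 = 0.18.
P(Species=sp4) = 0.04 + 0.07 + 0.03 + 0.04 + 0.01 = 0.19.
P(Species ∈ {sp3, sp4}) = 0.18 + 0.19 = 0.37; P(Habitat=alpine, Species ∈ {sp3, sp4}) = 0.03 + 0.01 = 0.04.
P(Habitat=alpine | Species ∈ {sp3, sp4}) = 0.04/0.37 = 0.10811.

0.10811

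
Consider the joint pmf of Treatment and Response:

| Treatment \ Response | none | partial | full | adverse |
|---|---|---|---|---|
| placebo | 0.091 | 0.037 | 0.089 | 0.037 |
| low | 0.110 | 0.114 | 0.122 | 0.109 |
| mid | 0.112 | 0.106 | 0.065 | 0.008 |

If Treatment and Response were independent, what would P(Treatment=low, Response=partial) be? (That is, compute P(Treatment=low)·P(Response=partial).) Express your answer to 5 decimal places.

0.11694

P(Treatment=low) = 0.110 + 0.114 + 0.122 + 0.109 = 0.455.
P(Response=partial) = 0.037 + 0.114 + 0.106 = 0.257.
Product: 0.455 × 0.257 = 0.11694.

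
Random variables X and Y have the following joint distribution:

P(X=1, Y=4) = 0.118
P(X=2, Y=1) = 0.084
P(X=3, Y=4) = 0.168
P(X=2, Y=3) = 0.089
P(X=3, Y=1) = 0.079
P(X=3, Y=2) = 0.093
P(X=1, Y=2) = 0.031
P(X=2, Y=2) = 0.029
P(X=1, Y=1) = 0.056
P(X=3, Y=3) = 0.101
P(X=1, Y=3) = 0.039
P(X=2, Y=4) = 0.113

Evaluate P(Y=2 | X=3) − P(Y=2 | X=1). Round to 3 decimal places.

0.084

P(X=3) = 0.079 + 0.093 + 0.101 + 0.168 = 0.441; P(Y=2 | X=3) = 0.093/0.441 = 0.2109.
P(X=1) = 0.056 + 0.031 + 0.039 + 0.118 = 0.244; P(Y=2 | X=1) = 0.031/0.244 = 0.1270.
Difference = 0.084.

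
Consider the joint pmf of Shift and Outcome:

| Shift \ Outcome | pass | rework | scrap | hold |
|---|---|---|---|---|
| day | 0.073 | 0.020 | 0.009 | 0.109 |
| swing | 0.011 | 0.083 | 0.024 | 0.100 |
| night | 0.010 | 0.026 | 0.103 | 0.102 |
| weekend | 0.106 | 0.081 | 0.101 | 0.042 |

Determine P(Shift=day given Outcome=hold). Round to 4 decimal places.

0.3088

P(Outcome=hold) = 0.109 + 0.100 + 0.102 + 0.042 = 0.353.
P(Shift=day | Outcome=hold) = 0.109/0.353 = 0.3088.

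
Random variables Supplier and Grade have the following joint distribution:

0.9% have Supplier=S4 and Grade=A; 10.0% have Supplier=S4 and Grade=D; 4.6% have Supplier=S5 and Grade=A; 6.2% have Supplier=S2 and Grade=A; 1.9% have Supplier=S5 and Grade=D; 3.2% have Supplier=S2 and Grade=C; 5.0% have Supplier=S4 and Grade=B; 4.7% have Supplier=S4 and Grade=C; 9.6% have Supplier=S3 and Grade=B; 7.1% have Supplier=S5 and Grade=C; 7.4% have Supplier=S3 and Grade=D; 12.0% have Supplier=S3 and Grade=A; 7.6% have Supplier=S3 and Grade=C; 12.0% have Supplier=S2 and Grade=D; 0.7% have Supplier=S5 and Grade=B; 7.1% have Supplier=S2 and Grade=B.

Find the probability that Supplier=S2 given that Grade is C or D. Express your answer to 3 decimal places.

0.282

P(Grade=C) = 0.032 + 0.076 + 0.047 + 0.071 = 0.226.
P(Grade=D) = 0.120 + 0.074 + 0.100 + 0.019 = 0.313.
P(Grade ∈ {C, D}) = 0.226 + 0.313 = 0.539; P(Supplier=S2, Grade ∈ {C, D}) = 0.032 + 0.120 = 0.152.
P(Supplier=S2 | Grade ∈ {C, D}) = 0.152/0.539 = 0.282.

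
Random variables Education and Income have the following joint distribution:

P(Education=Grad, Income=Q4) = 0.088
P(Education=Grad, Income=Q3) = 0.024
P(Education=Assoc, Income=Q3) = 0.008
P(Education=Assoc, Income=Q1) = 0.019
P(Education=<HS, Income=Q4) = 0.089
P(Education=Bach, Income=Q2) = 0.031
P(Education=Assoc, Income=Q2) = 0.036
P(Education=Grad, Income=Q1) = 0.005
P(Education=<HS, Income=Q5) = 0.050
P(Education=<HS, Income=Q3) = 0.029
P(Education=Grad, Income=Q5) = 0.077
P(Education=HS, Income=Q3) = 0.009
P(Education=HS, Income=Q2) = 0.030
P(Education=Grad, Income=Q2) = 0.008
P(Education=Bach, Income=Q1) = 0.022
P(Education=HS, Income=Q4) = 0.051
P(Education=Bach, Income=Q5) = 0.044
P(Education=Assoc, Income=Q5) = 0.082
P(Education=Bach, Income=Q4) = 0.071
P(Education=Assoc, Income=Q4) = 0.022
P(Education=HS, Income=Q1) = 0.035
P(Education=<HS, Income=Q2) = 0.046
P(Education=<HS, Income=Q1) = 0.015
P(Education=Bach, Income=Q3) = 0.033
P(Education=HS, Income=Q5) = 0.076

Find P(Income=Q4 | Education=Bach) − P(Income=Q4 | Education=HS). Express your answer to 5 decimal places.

0.09950

P(Education=Bach) = 0.022 + 0.031 + 0.033 + 0.071 + 0.044 = 0.201; P(Income=Q4 | Education=Bach) = 0.071/0.201 = 0.353234.
P(Education=HS) = 0.035 + 0.030 + 0.009 + 0.051 + 0.076 = 0.201; P(Income=Q4 | Education=HS) = 0.051/0.201 = 0.253731.
Difference = 0.09950.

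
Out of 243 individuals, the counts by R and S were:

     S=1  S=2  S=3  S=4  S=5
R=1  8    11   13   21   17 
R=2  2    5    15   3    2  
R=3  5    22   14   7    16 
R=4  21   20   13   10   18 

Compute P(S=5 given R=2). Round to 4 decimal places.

Total with R=2: 2 + 5 + 15 + 3 + 2 = 27.
P(S=5 | R=2) = 2/27 = 0.0741.

0.0741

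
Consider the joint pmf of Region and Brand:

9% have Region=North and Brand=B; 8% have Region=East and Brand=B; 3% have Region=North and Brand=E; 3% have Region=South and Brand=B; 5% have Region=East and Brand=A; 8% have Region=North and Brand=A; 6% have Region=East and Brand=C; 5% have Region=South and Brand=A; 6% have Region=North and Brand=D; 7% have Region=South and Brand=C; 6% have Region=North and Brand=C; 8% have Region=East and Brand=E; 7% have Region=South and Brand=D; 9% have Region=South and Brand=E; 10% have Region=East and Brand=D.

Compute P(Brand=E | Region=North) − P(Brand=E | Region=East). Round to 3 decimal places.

-0.122

P(Region=North) = 0.08 + 0.09 + 0.06 + 0.06 + 0.03 = 0.32; P(Brand=E | Region=North) = 0.03/0.32 = 0.0938.
P(Region=East) = 0.05 + 0.08 + 0.06 + 0.10 + 0.08 = 0.37; P(Brand=E | Region=East) = 0.08/0.37 = 0.2162.
Difference = -0.122.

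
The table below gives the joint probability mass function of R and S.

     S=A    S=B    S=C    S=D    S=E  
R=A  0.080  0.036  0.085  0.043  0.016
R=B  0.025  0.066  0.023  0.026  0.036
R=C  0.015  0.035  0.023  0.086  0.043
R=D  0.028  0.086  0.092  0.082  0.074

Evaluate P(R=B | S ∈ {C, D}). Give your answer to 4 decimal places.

0.1065

P(S=C) = 0.085 + 0.023 + 0.023 + 0.092 = 0.223.
P(S=D) = 0.043 + 0.026 + 0.086 + 0.082 = 0.237.
P(S ∈ {C, D}) = 0.223 + 0.237 = 0.460; P(R=B, S ∈ {C, D}) = 0.023 + 0.026 = 0.049.
P(R=B | S ∈ {C, D}) = 0.049/0.460 = 0.1065.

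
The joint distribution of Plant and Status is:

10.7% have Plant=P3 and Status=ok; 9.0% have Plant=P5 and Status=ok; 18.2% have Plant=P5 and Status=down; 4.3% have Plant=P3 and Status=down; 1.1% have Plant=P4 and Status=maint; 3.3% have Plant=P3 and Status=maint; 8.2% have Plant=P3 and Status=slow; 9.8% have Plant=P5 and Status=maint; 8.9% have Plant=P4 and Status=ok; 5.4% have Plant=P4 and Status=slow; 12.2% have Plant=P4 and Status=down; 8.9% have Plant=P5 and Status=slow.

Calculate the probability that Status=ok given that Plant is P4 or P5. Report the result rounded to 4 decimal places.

P(Plant=P4) = 0.089 + 0.054 + 0.122 + 0.011 = 0.276.
P(Plant=P5) = 0.090 + 0.089 + 0.182 + 0.098 = 0.459.
P(Plant ∈ {P4, P5}) = 0.276 + 0.459 = 0.735; P(Status=ok, Plant ∈ {P4, P5}) = 0.089 + 0.090 = 0.179.
P(Status=ok | Plant ∈ {P4, P5}) = 0.179/0.735 = 0.2435.

0.2435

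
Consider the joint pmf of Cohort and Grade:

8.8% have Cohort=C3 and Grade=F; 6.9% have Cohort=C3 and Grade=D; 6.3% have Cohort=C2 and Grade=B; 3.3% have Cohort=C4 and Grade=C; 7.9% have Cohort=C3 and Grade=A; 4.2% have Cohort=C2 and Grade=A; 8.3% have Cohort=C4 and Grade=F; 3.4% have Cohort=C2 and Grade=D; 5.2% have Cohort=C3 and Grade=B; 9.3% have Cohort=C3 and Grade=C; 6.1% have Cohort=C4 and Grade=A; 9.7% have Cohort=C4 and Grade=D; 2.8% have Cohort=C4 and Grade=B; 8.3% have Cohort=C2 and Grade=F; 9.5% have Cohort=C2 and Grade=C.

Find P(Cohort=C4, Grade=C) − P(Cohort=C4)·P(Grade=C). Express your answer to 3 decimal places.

P(Cohort=C4) = 0.061 + 0.028 + 0.033 + 0.097 + 0.083 = 0.302.
P(Grade=C) = 0.095 + 0.093 + 0.033 = 0.221.
P(Cohort=C4, Grade=C) − P(Cohort=C4)P(Grade=C) = 0.033 − 0.302×0.221 = -0.034.

-0.034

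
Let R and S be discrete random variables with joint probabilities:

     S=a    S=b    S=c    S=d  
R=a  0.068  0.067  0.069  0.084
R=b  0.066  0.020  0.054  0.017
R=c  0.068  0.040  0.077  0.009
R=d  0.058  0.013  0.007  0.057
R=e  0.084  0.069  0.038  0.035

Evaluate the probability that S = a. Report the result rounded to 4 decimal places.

0.3440

P(S=a) = 0.068 + 0.066 + 0.068 + 0.058 + 0.084 = 0.344.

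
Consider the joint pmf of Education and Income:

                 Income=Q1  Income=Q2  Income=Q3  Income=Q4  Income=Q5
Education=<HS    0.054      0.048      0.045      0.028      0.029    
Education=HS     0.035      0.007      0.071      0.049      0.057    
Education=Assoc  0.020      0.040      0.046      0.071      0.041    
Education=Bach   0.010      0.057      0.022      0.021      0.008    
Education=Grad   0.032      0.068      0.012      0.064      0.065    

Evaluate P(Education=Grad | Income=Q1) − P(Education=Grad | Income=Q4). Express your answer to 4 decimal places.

P(Income=Q1) = 0.054 + 0.035 + 0.020 + 0.010 + 0.032 = 0.151; P(Education=Grad | Income=Q1) = 0.032/0.151 = 0.21192.
P(Income=Q4) = 0.028 + 0.049 + 0.071 + 0.021 + 0.064 = 0.233; P(Education=Grad | Income=Q4) = 0.064/0.233 = 0.27468.
Difference = -0.0628.

-0.0628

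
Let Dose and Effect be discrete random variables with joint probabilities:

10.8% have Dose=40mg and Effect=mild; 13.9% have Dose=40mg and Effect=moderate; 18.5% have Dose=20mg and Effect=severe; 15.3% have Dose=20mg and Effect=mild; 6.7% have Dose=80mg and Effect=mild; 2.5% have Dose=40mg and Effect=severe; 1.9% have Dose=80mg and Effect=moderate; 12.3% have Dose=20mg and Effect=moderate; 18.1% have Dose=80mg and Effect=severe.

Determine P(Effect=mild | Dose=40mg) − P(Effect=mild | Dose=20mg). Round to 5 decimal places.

P(Dose=40mg) = 0.108 + 0.139 + 0.025 = 0.272; P(Effect=mild | Dose=40mg) = 0.108/0.272 = 0.397059.
P(Dose=20mg) = 0.153 + 0.123 + 0.185 = 0.461; P(Effect=mild | Dose=20mg) = 0.153/0.461 = 0.331887.
Difference = 0.06517.

0.06517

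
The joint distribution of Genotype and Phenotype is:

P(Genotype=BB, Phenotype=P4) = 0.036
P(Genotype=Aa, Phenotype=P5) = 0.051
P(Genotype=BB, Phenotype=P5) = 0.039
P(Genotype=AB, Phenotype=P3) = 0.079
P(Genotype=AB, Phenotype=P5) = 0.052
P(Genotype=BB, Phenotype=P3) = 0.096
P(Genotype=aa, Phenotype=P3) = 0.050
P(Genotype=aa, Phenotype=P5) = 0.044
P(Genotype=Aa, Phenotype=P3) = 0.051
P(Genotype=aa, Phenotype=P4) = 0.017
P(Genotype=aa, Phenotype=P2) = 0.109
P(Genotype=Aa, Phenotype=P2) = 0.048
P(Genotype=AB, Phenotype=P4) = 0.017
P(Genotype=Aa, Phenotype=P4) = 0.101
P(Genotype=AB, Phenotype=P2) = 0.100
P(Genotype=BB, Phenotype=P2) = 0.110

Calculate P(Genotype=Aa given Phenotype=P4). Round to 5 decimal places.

P(Phenotype=P4) = 0.101 + 0.017 + 0.017 + 0.036 = 0.171.
P(Genotype=Aa | Phenotype=P4) = 0.101/0.171 = 0.59064.

0.59064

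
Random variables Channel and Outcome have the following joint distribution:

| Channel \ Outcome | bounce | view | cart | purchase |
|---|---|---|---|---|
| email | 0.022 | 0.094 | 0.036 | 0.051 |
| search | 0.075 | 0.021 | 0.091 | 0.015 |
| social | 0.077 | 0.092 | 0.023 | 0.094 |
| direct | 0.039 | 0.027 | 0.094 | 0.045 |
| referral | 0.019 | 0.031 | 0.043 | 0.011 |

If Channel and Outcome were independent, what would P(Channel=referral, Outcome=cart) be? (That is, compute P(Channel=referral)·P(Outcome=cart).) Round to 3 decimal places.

0.030

P(Channel=referral) = 0.019 + 0.031 + 0.043 + 0.011 = 0.104.
P(Outcome=cart) = 0.036 + 0.091 + 0.023 + 0.094 + 0.043 = 0.287.
Product: 0.104 × 0.287 = 0.030.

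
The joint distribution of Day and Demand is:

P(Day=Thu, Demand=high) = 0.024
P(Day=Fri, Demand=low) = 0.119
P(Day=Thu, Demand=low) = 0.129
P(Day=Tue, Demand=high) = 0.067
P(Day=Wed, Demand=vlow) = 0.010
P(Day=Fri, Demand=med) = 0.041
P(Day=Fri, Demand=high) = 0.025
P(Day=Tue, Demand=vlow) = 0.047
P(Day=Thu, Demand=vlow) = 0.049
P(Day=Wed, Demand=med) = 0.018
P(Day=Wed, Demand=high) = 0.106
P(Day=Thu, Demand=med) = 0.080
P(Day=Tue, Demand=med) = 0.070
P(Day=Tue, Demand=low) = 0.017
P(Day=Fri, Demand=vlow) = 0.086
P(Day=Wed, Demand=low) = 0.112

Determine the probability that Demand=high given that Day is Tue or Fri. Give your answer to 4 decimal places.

P(Day=Tue) = 0.047 + 0.017 + 0.070 + 0.067 = 0.201.
P(Day=Fri) = 0.086 + 0.119 + 0.041 + 0.025 = 0.271.
P(Day ∈ {Tue, Fri}) = 0.201 + 0.271 = 0.472; P(Demand=high, Day ∈ {Tue, Fri}) = 0.067 + 0.025 = 0.092.
P(Demand=high | Day ∈ {Tue, Fri}) = 0.092/0.472 = 0.1949.

0.1949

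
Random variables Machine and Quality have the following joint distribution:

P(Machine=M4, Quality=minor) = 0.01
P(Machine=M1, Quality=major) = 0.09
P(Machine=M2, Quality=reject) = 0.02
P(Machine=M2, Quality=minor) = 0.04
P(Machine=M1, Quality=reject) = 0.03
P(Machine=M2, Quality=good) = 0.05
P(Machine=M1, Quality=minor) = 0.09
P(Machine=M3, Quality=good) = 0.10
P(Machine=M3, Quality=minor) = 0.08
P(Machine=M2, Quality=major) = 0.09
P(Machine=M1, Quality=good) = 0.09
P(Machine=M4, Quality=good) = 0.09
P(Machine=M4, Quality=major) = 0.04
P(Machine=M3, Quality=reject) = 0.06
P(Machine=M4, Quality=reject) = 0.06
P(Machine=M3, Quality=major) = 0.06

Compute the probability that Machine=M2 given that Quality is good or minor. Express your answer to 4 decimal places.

0.1636

P(Quality=good) = 0.09 + 0.05 + 0.10 + 0.09 = 0.33.
P(Quality=minor) = 0.09 + 0.04 + 0.08 + 0.01 = 0.22.
P(Quality ∈ {good, minor}) = 0.33 + 0.22 = 0.55; P(Machine=M2, Quality ∈ {good, minor}) = 0.05 + 0.04 = 0.09.
P(Machine=M2 | Quality ∈ {good, minor}) = 0.09/0.55 = 0.1636.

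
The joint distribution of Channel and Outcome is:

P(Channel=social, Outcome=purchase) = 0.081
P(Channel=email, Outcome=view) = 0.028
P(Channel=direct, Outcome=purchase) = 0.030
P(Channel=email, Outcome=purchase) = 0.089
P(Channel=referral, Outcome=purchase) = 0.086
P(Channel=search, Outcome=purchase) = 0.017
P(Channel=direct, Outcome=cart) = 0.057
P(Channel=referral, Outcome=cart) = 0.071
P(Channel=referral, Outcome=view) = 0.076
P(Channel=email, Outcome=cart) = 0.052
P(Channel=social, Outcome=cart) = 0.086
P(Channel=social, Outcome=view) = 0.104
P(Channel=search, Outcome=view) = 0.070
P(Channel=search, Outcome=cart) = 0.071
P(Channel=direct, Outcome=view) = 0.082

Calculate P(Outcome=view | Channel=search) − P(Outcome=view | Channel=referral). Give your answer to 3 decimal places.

0.117

P(Channel=search) = 0.070 + 0.071 + 0.017 = 0.158; P(Outcome=view | Channel=search) = 0.070/0.158 = 0.4430.
P(Channel=referral) = 0.076 + 0.071 + 0.086 = 0.233; P(Outcome=view | Channel=referral) = 0.076/0.233 = 0.3262.
Difference = 0.117.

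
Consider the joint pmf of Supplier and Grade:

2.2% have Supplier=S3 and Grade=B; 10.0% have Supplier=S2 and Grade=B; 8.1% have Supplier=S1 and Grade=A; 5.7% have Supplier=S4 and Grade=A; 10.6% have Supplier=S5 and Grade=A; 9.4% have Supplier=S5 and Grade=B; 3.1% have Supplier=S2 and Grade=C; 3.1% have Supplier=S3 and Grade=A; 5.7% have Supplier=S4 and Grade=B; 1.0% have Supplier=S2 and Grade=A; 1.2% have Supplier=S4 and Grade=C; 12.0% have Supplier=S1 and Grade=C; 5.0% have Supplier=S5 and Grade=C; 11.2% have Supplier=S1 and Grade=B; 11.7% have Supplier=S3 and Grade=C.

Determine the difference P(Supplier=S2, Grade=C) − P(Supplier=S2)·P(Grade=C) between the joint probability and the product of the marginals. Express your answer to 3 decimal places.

-0.016

P(Supplier=S2) = 0.010 + 0.100 + 0.031 = 0.141.
P(Grade=C) = 0.120 + 0.031 + 0.117 + 0.012 + 0.050 = 0.330.
P(Supplier=S2, Grade=C) − P(Supplier=S2)P(Grade=C) = 0.031 − 0.141×0.330 = -0.016.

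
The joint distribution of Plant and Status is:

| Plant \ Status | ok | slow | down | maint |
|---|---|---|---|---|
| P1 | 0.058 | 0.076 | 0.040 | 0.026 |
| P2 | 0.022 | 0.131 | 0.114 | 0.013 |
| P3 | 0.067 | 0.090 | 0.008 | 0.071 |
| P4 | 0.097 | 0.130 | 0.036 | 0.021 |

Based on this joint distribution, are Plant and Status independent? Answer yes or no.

no

P(Plant=P2) = 0.280 and P(Status=down) = 0.198, so their product is 0.05544, but P(Plant=P2, Status=down) = 0.114. Since these differ, Plant and Status are not independent.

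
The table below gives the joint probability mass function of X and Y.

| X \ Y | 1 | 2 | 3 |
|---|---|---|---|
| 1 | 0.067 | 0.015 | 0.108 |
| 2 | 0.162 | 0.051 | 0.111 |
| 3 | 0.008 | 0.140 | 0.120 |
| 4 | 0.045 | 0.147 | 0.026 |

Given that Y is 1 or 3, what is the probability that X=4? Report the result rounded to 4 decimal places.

0.1097

P(Y=1) = 0.067 + 0.162 + 0.008 + 0.045 = 0.282.
P(Y=3) = 0.108 + 0.111 + 0.120 + 0.026 = 0.365.
P(Y ∈ {1, 3}) = 0.282 + 0.365 = 0.647; P(X=4, Y ∈ {1, 3}) = 0.045 + 0.026 = 0.071.
P(X=4 | Y ∈ {1, 3}) = 0.071/0.647 = 0.1097.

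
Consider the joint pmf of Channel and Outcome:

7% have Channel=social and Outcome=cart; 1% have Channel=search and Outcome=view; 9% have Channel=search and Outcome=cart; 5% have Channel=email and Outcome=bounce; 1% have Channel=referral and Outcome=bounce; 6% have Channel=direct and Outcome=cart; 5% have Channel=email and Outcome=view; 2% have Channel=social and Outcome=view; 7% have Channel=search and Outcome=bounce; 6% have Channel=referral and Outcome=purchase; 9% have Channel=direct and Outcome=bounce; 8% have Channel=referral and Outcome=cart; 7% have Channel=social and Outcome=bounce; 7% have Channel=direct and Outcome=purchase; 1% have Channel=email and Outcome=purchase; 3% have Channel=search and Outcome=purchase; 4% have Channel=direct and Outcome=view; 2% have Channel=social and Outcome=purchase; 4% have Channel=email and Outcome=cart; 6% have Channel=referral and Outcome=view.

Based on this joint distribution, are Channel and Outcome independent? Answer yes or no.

P(Channel=referral) = 0.21 and P(Outcome=bounce) = 0.29, so their product is 0.0609, but P(Channel=referral, Outcome=bounce) = 0.01. Since these differ, Channel and Outcome are not independent.

no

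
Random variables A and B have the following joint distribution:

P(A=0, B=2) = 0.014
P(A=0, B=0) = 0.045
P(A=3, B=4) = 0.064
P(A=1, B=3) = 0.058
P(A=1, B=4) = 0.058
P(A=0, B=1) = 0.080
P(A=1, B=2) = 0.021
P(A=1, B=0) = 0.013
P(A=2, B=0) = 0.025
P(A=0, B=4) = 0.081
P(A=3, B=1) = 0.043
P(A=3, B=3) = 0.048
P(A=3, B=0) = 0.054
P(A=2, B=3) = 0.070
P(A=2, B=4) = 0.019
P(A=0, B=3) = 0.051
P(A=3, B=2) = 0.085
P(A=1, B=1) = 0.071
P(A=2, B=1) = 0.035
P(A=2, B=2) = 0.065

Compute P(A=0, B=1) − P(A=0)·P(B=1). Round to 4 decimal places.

0.0179

P(A=0) = 0.045 + 0.080 + 0.014 + 0.051 + 0.081 = 0.271.
P(B=1) = 0.080 + 0.071 + 0.035 + 0.043 = 0.229.
P(A=0, B=1) − P(A=0)P(B=1) = 0.080 − 0.271×0.229 = 0.0179.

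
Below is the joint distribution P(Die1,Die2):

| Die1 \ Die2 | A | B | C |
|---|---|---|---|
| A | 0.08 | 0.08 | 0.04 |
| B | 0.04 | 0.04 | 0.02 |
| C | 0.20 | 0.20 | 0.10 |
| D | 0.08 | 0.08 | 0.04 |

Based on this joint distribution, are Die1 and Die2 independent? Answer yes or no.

Every cell satisfies P(Die1,Die2) = P(Die1)·P(Die2). For instance P(Die1=D) = 0.20, P(Die2=A) = 0.40, and 0.20×0.40 = 0.08 matches the joint entry. So Die1 and Die2 are independent.

yes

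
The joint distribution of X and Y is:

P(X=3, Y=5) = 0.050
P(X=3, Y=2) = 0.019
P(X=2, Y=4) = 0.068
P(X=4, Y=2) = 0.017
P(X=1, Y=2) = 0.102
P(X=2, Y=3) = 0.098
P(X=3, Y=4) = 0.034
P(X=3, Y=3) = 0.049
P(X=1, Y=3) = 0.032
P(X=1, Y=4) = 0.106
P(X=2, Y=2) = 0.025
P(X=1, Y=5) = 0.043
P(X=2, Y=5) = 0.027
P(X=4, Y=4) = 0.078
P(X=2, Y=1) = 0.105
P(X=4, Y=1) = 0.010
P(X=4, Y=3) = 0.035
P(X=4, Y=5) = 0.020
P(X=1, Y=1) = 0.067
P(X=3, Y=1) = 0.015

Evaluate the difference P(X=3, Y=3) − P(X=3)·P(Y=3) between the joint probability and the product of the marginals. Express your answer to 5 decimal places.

0.01326

P(X=3) = 0.015 + 0.019 + 0.049 + 0.034 + 0.050 = 0.167.
P(Y=3) = 0.032 + 0.098 + 0.049 + 0.035 = 0.214.
P(X=3, Y=3) − P(X=3)P(Y=3) = 0.049 − 0.167×0.214 = 0.01326.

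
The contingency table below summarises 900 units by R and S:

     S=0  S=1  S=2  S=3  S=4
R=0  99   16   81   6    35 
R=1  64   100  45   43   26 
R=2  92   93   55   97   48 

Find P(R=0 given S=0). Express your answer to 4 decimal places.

Total with S=0: 99 + 64 + 92 = 255.
P(R=0 | S=0) = 99/255 = 0.3882.

0.3882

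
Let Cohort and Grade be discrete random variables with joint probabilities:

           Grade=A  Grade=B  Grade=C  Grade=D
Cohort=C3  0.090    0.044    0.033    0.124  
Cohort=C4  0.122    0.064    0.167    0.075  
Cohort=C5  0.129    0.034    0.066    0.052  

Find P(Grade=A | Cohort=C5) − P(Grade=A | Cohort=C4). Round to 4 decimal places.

P(Cohort=C5) = 0.129 + 0.034 + 0.066 + 0.052 = 0.281; P(Grade=A | Cohort=C5) = 0.129/0.281 = 0.45907.
P(Cohort=C4) = 0.122 + 0.064 + 0.167 + 0.075 = 0.428; P(Grade=A | Cohort=C4) = 0.122/0.428 = 0.28505.
Difference = 0.1740.

0.1740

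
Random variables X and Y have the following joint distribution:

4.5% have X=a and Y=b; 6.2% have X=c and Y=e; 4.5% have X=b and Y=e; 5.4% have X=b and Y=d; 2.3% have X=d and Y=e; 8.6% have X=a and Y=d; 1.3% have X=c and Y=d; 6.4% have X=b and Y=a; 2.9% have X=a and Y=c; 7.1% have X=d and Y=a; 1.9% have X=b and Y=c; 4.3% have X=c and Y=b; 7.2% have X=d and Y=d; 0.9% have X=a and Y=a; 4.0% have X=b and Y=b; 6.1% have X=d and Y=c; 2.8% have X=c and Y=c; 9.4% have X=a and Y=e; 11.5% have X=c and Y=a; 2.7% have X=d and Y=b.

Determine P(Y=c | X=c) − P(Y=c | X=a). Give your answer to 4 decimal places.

P(X=c) = 0.115 + 0.043 + 0.028 + 0.013 + 0.062 = 0.261; P(Y=c | X=c) = 0.028/0.261 = 0.10728.
P(X=a) = 0.009 + 0.045 + 0.029 + 0.086 + 0.094 = 0.263; P(Y=c | X=a) = 0.029/0.263 = 0.11027.
Difference = -0.0030.

-0.0030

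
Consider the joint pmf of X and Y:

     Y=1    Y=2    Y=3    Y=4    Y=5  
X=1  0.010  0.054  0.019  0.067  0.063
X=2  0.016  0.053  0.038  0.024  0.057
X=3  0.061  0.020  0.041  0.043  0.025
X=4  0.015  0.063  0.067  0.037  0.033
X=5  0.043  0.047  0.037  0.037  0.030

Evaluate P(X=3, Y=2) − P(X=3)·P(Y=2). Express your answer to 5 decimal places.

-0.02503

P(X=3) = 0.061 + 0.020 + 0.041 + 0.043 + 0.025 = 0.190.
P(Y=2) = 0.054 + 0.053 + 0.020 + 0.063 + 0.047 = 0.237.
P(X=3, Y=2) − P(X=3)P(Y=2) = 0.020 − 0.190×0.237 = -0.02503.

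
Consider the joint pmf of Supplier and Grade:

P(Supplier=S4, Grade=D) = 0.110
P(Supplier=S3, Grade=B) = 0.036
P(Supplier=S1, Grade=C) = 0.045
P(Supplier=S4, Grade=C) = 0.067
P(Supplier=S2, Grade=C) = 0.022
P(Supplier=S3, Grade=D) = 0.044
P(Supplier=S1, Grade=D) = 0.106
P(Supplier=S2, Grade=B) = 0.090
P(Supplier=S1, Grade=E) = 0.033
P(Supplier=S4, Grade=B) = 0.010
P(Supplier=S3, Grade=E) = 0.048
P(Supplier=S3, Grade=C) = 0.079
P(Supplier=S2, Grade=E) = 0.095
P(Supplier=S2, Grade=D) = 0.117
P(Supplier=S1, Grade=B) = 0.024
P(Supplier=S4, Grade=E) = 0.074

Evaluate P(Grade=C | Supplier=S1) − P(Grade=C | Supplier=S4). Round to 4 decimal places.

P(Supplier=S1) = 0.024 + 0.045 + 0.106 + 0.033 = 0.208; P(Grade=C | Supplier=S1) = 0.045/0.208 = 0.21635.
P(Supplier=S4) = 0.010 + 0.067 + 0.110 + 0.074 = 0.261; P(Grade=C | Supplier=S4) = 0.067/0.261 = 0.25670.
Difference = -0.0404.

-0.0404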